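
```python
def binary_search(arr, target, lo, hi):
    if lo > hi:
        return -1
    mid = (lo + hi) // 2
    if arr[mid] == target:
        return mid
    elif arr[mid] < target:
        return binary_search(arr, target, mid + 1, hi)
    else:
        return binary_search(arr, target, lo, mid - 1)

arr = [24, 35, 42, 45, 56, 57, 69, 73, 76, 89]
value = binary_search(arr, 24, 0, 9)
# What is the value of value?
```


binary_search(arr, 24, 0, 9)
lo=0, hi=9, mid=4, arr[mid]=56
56 > 24, search left half
lo=0, hi=3, mid=1, arr[mid]=35
35 > 24, search left half
lo=0, hi=0, mid=0, arr[mid]=24
arr[0] == 24, found at index 0
= 0


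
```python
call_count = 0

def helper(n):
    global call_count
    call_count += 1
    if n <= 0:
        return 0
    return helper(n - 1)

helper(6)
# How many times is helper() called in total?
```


helper(6) calls helper(5) calls ... calls helper(0)
Total calls: 6 + 1 (for base case) = 7


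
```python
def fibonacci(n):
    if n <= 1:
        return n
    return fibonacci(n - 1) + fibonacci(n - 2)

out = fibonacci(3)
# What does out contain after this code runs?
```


fibonacci(3)
= fibonacci(2) + fibonacci(1)
Computing bottom-up: fibonacci(0)=0, fibonacci(1)=1, fibonacci(2)=1, fibonacci(3)=2
= 2


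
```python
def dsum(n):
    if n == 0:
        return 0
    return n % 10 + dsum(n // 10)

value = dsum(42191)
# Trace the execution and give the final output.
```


dsum(42191)
= 1 + dsum(4219)
= 1 + 9 + dsum(421)
= 1 + 9 + 1 + dsum(42)
= 1 + 9 + 1 + 2 + dsum(4)
= 1 + 9 + 1 + 2 + 4 + dsum(0)
= 1 + 9 + 1 + 2 + 4 + 0
= 17


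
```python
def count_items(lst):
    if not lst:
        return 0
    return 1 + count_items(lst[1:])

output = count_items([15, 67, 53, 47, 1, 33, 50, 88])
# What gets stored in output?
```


count_items([15, 67, 53, 47, 1, 33, 50, 88])
= 1 + count_items([67, 53, 47, 1, 33, 50, 88])
= 1 + 1 + count_items([53, 47, 1, 33, 50, 88])
= 1 + 1 + 1 + count_items([47, 1, 33, 50, 88])
= 1 + 1 + 1 + 1 + count_items([1, 33, 50, 88])
= 1 + 1 + 1 + 1 + 1 + count_items([33, 50, 88])
= 1 + 1 + 1 + 1 + 1 + 1 + count_items([50, 88])
= 1 + 1 + 1 + 1 + 1 + 1 + 1 + count_items([88])
= 1 + 1 + 1 + 1 + 1 + 1 + 1 + 1 + count_items([])
= 1 + 1 + 1 + 1 + 1 + 1 + 1 + 1 + 0
= 8


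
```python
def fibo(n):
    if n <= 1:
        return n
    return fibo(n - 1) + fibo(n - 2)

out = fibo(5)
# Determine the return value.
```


fibo(5)
= fibo(4) + fibo(3)
= (fibo(3) + fibo(2)) + fibo(3)
Computing bottom-up: fibo(0)=0, fibo(1)=1, fibo(2)=1, fibo(3)=2, fibo(4)=3, fibo(5)=5
= 5


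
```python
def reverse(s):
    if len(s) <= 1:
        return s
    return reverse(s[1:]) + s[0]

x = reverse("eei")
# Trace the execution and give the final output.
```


reverse("eei")
= reverse("ei") + "e"
= reverse("i") + "e" + "e"
= "i" + "e" + "e"
= "iee"


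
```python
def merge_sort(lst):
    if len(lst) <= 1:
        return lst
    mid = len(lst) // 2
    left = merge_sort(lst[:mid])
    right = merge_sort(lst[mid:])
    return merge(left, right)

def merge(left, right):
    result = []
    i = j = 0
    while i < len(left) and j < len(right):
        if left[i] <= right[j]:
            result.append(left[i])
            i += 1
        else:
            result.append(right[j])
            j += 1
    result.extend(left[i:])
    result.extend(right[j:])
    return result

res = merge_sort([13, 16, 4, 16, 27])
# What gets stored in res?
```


merge_sort([13, 16, 4, 16, 27])
Split into [13, 16] and [4, 16, 27]
Left sorted: [13, 16]
Right sorted: [4, 16, 27]
Merge [13, 16] and [4, 16, 27]
= [4, 13, 16, 16, 27]


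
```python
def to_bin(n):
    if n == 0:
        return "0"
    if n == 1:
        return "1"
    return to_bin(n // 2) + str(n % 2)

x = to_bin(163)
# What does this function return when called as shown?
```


to_bin(163)
= to_bin(81) + "1"
= to_bin(40) + "1" + "1"
= to_bin(20) + "0" + "1" + "1"
= to_bin(10) + "0" + "0" + "1" + "1"
= to_bin(5) + "0" + "0" + "0" + "1" + "1"
= to_bin(2) + "1" + "0" + "0" + "0" + "1" + "1"
= to_bin(1) + "0" + "1" + "0" + "0" + "0" + "1" + "1"
= "1" + "0" + "1" + "0" + "0" + "0" + "1" + "1"
= "10100011"


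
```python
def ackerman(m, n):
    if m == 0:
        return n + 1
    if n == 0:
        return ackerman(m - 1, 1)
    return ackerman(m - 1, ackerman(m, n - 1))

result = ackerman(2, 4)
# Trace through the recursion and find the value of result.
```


ackerman(2, 4)
= ackerman(1, ackerman(2, 3))
First compute ackerman(2, 3) = 9
= ackerman(1, 9)
= 11


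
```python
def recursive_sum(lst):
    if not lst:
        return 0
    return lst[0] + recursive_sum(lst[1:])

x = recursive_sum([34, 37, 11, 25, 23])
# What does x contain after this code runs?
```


recursive_sum([34, 37, 11, 25, 23])
= 34 + recursive_sum([37, 11, 25, 23])
= 34 + 37 + recursive_sum([11, 25, 23])
= 34 + 37 + 11 + recursive_sum([25, 23])
= 34 + 37 + 11 + 25 + recursive_sum([23])
= 34 + 37 + 11 + 25 + 23 + recursive_sum([])
= 34 + 37 + 11 + 25 + 23 + 0
= 130


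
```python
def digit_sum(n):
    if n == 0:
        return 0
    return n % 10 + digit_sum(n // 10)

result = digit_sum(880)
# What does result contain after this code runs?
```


digit_sum(880)
= 0 + digit_sum(88)
= 0 + 8 + digit_sum(8)
= 0 + 8 + 8 + digit_sum(0)
= 0 + 8 + 8 + 0
= 16


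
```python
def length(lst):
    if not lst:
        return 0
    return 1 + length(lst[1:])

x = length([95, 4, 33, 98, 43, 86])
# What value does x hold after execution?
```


length([95, 4, 33, 98, 43, 86])
= 1 + length([4, 33, 98, 43, 86])
= 1 + 1 + length([33, 98, 43, 86])
= 1 + 1 + 1 + length([98, 43, 86])
= 1 + 1 + 1 + 1 + length([43, 86])
= 1 + 1 + 1 + 1 + 1 + length([86])
= 1 + 1 + 1 + 1 + 1 + 1 + length([])
= 1 + 1 + 1 + 1 + 1 + 1 + 0
= 6


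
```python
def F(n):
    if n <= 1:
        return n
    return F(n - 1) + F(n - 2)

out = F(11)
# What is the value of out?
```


F(11)
= F(10) + F(9)
= (F(9) + F(8)) + F(9)
Computing bottom-up: F(0)=0, F(1)=1, F(2)=1, F(3)=2, F(4)=3, F(5)=5, F(6)=8, F(7)=13, F(8)=21, F(9)=34, F(10)=55, F(11)=89
= 89


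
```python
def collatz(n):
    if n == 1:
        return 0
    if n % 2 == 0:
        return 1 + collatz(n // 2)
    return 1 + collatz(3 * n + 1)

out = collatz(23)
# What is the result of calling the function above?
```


collatz(23)
23 is odd -> 3*23+1 = 70 -> collatz(70)
70 is even -> collatz(35)
35 is odd -> 3*35+1 = 106 -> collatz(106)
106 is even -> collatz(53)
53 is odd -> 3*53+1 = 160 -> collatz(160)
160 is even -> collatz(80)
80 is even -> collatz(40)
40 is even -> collatz(20)
20 is even -> collatz(10)
10 is even -> collatz(5)
5 is odd -> 3*5+1 = 16 -> collatz(16)
16 is even -> collatz(8)
8 is even -> collatz(4)
4 is even -> collatz(2)
2 is even -> collatz(1)
Reached 1 after 15 steps
= 15


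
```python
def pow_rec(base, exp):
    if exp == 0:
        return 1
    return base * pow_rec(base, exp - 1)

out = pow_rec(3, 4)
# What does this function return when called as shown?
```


pow_rec(3, 4)
= 3 * pow_rec(3, 3)
= 3 * 3 * pow_rec(3, 2)
= 3 * 3 * 3 * pow_rec(3, 1)
= 3 * 3 * 3 * 3 * pow_rec(3, 0)
= 3 * 3 * 3 * 3 * 1
= 81


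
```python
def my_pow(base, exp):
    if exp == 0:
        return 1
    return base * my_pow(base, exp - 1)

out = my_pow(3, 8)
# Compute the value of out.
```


my_pow(3, 8)
= 3 * my_pow(3, 7)
= 3 * 3 * my_pow(3, 6)
= 3 * 3 * 3 * my_pow(3, 5)
= 3 * 3 * 3 * 3 * my_pow(3, 4)
= 3 * 3 * 3 * 3 * 3 * my_pow(3, 3)
= 3 * 3 * 3 * 3 * 3 * 3 * my_pow(3, 2)
= 3 * 3 * 3 * 3 * 3 * 3 * 3 * my_pow(3, 1)
= 3 * 3 * 3 * 3 * 3 * 3 * 3 * 3 * my_pow(3, 0)
= 3 * 3 * 3 * 3 * 3 * 3 * 3 * 3 * 1
= 6561


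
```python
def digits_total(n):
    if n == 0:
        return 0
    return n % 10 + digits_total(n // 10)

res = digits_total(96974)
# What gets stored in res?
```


digits_total(96974)
= 4 + digits_total(9697)
= 4 + 7 + digits_total(969)
= 4 + 7 + 9 + digits_total(96)
= 4 + 7 + 9 + 6 + digits_total(9)
= 4 + 7 + 9 + 6 + 9 + digits_total(0)
= 4 + 7 + 9 + 6 + 9 + 0
= 35


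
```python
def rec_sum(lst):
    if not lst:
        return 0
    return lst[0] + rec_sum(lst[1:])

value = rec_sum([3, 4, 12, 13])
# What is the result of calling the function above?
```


rec_sum([3, 4, 12, 13])
= 3 + rec_sum([4, 12, 13])
= 3 + 4 + rec_sum([12, 13])
= 3 + 4 + 12 + rec_sum([13])
= 3 + 4 + 12 + 13 + rec_sum([])
= 3 + 4 + 12 + 13 + 0
= 32


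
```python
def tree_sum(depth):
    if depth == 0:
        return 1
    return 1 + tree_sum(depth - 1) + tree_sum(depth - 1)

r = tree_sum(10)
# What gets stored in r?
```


tree_sum(10)
= 1 + tree_sum(9) + tree_sum(9)
= 1 + 2 * tree_sum(9)
tree_sum(k) = 2^(k+1) - 1
tree_sum(0) = 1
tree_sum(1) = 3
tree_sum(2) = 7
tree_sum(3) = 15
tree_sum(4) = 31
tree_sum(10) = 2^11 - 1 = 2047


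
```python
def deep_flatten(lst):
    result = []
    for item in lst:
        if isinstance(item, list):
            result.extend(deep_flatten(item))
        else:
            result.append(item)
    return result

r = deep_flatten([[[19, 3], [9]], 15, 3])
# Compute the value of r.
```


deep_flatten([[[19, 3], [9]], 15, 3])
Processing each element:
  [[19, 3], [9]] is a list -> deep_flatten recursively -> [19, 3, 9]
  15 is not a list -> append 15
  3 is not a list -> append 3
= [19, 3, 9, 15, 3]


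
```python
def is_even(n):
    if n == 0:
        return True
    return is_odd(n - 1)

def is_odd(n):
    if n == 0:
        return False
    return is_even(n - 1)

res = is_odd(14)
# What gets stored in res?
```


is_odd(14)
= is_even(13)
= is_odd(12)
= is_even(11)
= is_odd(10)
= is_even(9)
= is_odd(8)
= is_even(7)
= is_odd(6)
= is_even(5)
= is_odd(4)
= is_even(3)
= is_odd(2)
= is_even(1)
= is_odd(0)
n == 0: return False
= False


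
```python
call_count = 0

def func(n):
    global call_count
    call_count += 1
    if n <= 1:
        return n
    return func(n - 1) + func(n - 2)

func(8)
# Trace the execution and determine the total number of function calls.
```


func(8) calls func(7) and func(6); each non-base call branches into two more.
Let C(k) = total number of calls made by func(k), including the call to func(k) itself.
Base cases: C(0) = 1, C(1) = 1
Recurrence: C(k) = 1 + C(k-1) + C(k-2)
  C(2) = 1 + C(1) + C(0) = 1 + 1 + 1 = 3
  C(3) = 1 + C(2) + C(1) = 1 + 3 + 1 = 5
  C(4) = 1 + C(3) + C(2) = 1 + 5 + 3 = 9
  C(5) = 1 + C(4) + C(3) = 1 + 9 + 5 = 15
  C(6) = 1 + C(5) + C(4) = 1 + 15 + 9 = 25
  C(7) = 1 + C(6) + C(5) = 1 + 25 + 15 = 41
  C(8) = 1 + C(7) + C(6) = 1 + 41 + 25 = 67
Total calls = C(8) = 67


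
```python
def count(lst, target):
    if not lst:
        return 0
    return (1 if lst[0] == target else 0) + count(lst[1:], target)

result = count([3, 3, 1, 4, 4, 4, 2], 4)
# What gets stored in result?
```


count([3, 3, 1, 4, 4, 4, 2], 4)
lst[0]=3 != 4: 0 + count([3, 1, 4, 4, 4, 2], 4)
lst[0]=3 != 4: 0 + count([1, 4, 4, 4, 2], 4)
lst[0]=1 != 4: 0 + count([4, 4, 4, 2], 4)
lst[0]=4 == 4: 1 + count([4, 4, 2], 4)
lst[0]=4 == 4: 1 + count([4, 2], 4)
lst[0]=4 == 4: 1 + count([2], 4)
lst[0]=2 != 4: 0 + count([], 4)
= 3


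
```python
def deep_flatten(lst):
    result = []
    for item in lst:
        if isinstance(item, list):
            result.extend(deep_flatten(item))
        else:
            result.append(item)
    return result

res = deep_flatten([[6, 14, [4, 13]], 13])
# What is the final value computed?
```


deep_flatten([[6, 14, [4, 13]], 13])
Processing each element:
  [6, 14, [4, 13]] is a list -> deep_flatten recursively -> [6, 14, 4, 13]
  13 is not a list -> append 13
= [6, 14, 4, 13, 13]


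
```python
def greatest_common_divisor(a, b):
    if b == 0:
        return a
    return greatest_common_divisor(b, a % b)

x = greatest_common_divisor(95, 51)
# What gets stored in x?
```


greatest_common_divisor(95, 51)
= greatest_common_divisor(51, 95 % 51) = greatest_common_divisor(51, 44)
= greatest_common_divisor(44, 51 % 44) = greatest_common_divisor(44, 7)
= greatest_common_divisor(7, 44 % 7) = greatest_common_divisor(7, 2)
= greatest_common_divisor(2, 7 % 2) = greatest_common_divisor(2, 1)
= greatest_common_divisor(1, 2 % 1) = greatest_common_divisor(1, 0)
b == 0, return a = 1


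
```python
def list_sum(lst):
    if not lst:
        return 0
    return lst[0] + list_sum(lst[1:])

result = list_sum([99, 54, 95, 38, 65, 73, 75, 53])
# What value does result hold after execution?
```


list_sum([99, 54, 95, 38, 65, 73, 75, 53])
= 99 + list_sum([54, 95, 38, 65, 73, 75, 53])
= 99 + 54 + list_sum([95, 38, 65, 73, 75, 53])
= 99 + 54 + 95 + list_sum([38, 65, 73, 75, 53])
= 99 + 54 + 95 + 38 + list_sum([65, 73, 75, 53])
= 99 + 54 + 95 + 38 + 65 + list_sum([73, 75, 53])
= 99 + 54 + 95 + 38 + 65 + 73 + list_sum([75, 53])
= 99 + 54 + 95 + 38 + 65 + 73 + 75 + list_sum([53])
= 99 + 54 + 95 + 38 + 65 + 73 + 75 + 53 + list_sum([])
= 99 + 54 + 95 + 38 + 65 + 73 + 75 + 53 + 0
= 552


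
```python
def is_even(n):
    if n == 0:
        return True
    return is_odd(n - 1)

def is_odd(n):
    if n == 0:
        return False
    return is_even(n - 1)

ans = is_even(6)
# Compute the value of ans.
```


is_even(6)
= is_odd(5)
= is_even(4)
= is_odd(3)
= is_even(2)
= is_odd(1)
= is_even(0)
n == 0: return True
= True


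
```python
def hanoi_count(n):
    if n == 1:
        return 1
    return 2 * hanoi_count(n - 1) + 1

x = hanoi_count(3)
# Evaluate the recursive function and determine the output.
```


hanoi_count(3)
= 2 * hanoi_count(2) + 1
= 2 * (2 * hanoi_count(1) + 1) + 1
Now compute bottom-up:
hanoi_count(1) = 1
hanoi_count(2) = 2 * 1 + 1 = 3
hanoi_count(3) = 2 * 3 + 1 = 7
= 7


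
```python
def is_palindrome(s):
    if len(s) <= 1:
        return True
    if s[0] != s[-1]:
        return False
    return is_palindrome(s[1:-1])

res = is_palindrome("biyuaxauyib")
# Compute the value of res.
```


is_palindrome("biyuaxauyib")
"biyuaxauyib": s[0]='b' == s[-1]='b' -> is_palindrome("iyuaxauyi")
"iyuaxauyi": s[0]='i' == s[-1]='i' -> is_palindrome("yuaxauy")
"yuaxauy": s[0]='y' == s[-1]='y' -> is_palindrome("uaxau")
"uaxau": s[0]='u' == s[-1]='u' -> is_palindrome("axa")
"axa": s[0]='a' == s[-1]='a' -> is_palindrome("x")
"x": len <= 1 -> True
= True


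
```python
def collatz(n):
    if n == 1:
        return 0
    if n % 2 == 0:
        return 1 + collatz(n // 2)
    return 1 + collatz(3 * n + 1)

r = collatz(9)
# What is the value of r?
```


collatz(9)
9 is odd -> 3*9+1 = 28 -> collatz(28)
28 is even -> collatz(14)
14 is even -> collatz(7)
7 is odd -> 3*7+1 = 22 -> collatz(22)
22 is even -> collatz(11)
11 is odd -> 3*11+1 = 34 -> collatz(34)
34 is even -> collatz(17)
17 is odd -> 3*17+1 = 52 -> collatz(52)
52 is even -> collatz(26)
26 is even -> collatz(13)
13 is odd -> 3*13+1 = 40 -> collatz(40)
40 is even -> collatz(20)
20 is even -> collatz(10)
10 is even -> collatz(5)
5 is odd -> 3*5+1 = 16 -> collatz(16)
16 is even -> collatz(8)
8 is even -> collatz(4)
4 is even -> collatz(2)
2 is even -> collatz(1)
Reached 1 after 19 steps
= 19


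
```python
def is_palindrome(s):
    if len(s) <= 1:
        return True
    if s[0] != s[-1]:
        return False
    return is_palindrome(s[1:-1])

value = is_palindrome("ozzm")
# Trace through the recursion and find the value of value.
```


is_palindrome("ozzm")
"ozzm": s[0]='o' != s[-1]='m' -> False
= False


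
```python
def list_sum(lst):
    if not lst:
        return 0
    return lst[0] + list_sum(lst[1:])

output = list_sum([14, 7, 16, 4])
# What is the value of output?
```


list_sum([14, 7, 16, 4])
= 14 + list_sum([7, 16, 4])
= 14 + 7 + list_sum([16, 4])
= 14 + 7 + 16 + list_sum([4])
= 14 + 7 + 16 + 4 + list_sum([])
= 14 + 7 + 16 + 4 + 0
= 41


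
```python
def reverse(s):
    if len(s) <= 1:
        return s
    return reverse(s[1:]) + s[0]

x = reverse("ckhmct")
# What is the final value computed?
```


reverse("ckhmct")
= reverse("khmct") + "c"
= reverse("hmct") + "k" + "c"
= reverse("mct") + "h" + "k" + "c"
= reverse("ct") + "m" + "h" + "k" + "c"
= reverse("t") + "c" + "m" + "h" + "k" + "c"
= "t" + "c" + "m" + "h" + "k" + "c"
= "tcmhkc"


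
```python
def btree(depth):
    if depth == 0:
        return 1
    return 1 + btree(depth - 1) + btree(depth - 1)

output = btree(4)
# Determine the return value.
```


btree(4)
= 1 + btree(3) + btree(3)
= 1 + 2 * btree(3)
btree(k) = 2^(k+1) - 1
btree(0) = 1
btree(1) = 3
btree(2) = 7
btree(3) = 15
btree(4) = 31
btree(4) = 2^5 - 1 = 31


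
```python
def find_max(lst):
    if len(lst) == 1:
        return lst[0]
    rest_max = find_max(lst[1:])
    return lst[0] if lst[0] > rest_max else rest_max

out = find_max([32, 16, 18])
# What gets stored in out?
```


find_max([32, 16, 18])
= compare 32 with find_max([16, 18])
= compare 16 with find_max([18])
Base: find_max([18]) = 18
compare 16 with 18: max = 18
compare 32 with 18: max = 32
= 32


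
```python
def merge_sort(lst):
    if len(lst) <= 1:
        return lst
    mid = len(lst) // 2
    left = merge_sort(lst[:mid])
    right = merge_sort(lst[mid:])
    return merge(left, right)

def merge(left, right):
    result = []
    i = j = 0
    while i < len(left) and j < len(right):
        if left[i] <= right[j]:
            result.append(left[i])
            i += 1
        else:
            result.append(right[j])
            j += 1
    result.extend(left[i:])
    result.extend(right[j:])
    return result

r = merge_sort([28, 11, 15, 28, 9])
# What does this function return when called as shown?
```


merge_sort([28, 11, 15, 28, 9])
Split into [28, 11] and [15, 28, 9]
Left sorted: [11, 28]
Right sorted: [9, 15, 28]
Merge [11, 28] and [9, 15, 28]
= [9, 11, 15, 28, 28]


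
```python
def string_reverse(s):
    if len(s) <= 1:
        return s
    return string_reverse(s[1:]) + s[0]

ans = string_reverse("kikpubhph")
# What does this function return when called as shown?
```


string_reverse("kikpubhph")
= string_reverse("ikpubhph") + "k"
= string_reverse("kpubhph") + "i" + "k"
= string_reverse("pubhph") + "k" + "i" + "k"
= string_reverse("ubhph") + "p" + "k" + "i" + "k"
= string_reverse("bhph") + "u" + "p" + "k" + "i" + "k"
= string_reverse("hph") + "b" + "u" + "p" + "k" + "i" + "k"
= string_reverse("ph") + "h" + "b" + "u" + "p" + "k" + "i" + "k"
= string_reverse("h") + "p" + "h" + "b" + "u" + "p" + "k" + "i" + "k"
= "h" + "p" + "h" + "b" + "u" + "p" + "k" + "i" + "k"
= "hphbupkik"


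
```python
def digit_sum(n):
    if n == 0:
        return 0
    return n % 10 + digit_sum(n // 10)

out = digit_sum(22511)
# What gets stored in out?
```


digit_sum(22511)
= 1 + digit_sum(2251)
= 1 + 1 + digit_sum(225)
= 1 + 1 + 5 + digit_sum(22)
= 1 + 1 + 5 + 2 + digit_sum(2)
= 1 + 1 + 5 + 2 + 2 + digit_sum(0)
= 1 + 1 + 5 + 2 + 2 + 0
= 11


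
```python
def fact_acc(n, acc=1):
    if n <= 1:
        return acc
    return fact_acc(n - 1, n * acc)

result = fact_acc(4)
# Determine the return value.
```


fact_acc(4, 1)
= fact_acc(3, 4 * 1) = fact_acc(3, 4)
= fact_acc(2, 3 * 4) = fact_acc(2, 12)
= fact_acc(1, 2 * 12) = fact_acc(1, 24)
n <= 1, return acc = 24


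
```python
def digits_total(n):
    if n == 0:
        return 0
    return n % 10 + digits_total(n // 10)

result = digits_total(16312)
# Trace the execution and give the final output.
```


digits_total(16312)
= 2 + digits_total(1631)
= 2 + 1 + digits_total(163)
= 2 + 1 + 3 + digits_total(16)
= 2 + 1 + 3 + 6 + digits_total(1)
= 2 + 1 + 3 + 6 + 1 + digits_total(0)
= 2 + 1 + 3 + 6 + 1 + 0
= 13


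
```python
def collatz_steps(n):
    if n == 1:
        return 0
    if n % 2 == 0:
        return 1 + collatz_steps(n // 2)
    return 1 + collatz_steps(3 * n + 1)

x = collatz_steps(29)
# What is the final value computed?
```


collatz_steps(29)
29 is odd -> 3*29+1 = 88 -> collatz_steps(88)
88 is even -> collatz_steps(44)
44 is even -> collatz_steps(22)
22 is even -> collatz_steps(11)
11 is odd -> 3*11+1 = 34 -> collatz_steps(34)
34 is even -> collatz_steps(17)
17 is odd -> 3*17+1 = 52 -> collatz_steps(52)
52 is even -> collatz_steps(26)
26 is even -> collatz_steps(13)
13 is odd -> 3*13+1 = 40 -> collatz_steps(40)
40 is even -> collatz_steps(20)
20 is even -> collatz_steps(10)
10 is even -> collatz_steps(5)
5 is odd -> 3*5+1 = 16 -> collatz_steps(16)
16 is even -> collatz_steps(8)
8 is even -> collatz_steps(4)
4 is even -> collatz_steps(2)
2 is even -> collatz_steps(1)
Reached 1 after 18 steps
= 18


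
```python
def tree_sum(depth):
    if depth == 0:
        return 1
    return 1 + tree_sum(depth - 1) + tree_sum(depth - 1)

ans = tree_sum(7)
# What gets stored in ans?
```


tree_sum(7)
= 1 + tree_sum(6) + tree_sum(6)
= 1 + 2 * tree_sum(6)
tree_sum(k) = 2^(k+1) - 1
tree_sum(0) = 1
tree_sum(1) = 3
tree_sum(2) = 7
tree_sum(3) = 15
tree_sum(4) = 31
tree_sum(7) = 2^8 - 1 = 255


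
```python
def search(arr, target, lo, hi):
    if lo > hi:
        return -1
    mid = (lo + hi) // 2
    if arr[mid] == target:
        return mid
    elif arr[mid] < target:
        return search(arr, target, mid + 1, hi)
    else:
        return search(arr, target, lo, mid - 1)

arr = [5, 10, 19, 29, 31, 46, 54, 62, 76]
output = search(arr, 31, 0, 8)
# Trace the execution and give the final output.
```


search(arr, 31, 0, 8)
lo=0, hi=8, mid=4, arr[mid]=31
arr[4] == 31, found at index 4
= 4


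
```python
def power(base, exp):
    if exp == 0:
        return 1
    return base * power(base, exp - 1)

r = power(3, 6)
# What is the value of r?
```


power(3, 6)
= 3 * power(3, 5)
= 3 * 3 * power(3, 4)
= 3 * 3 * 3 * power(3, 3)
= 3 * 3 * 3 * 3 * power(3, 2)
= 3 * 3 * 3 * 3 * 3 * power(3, 1)
= 3 * 3 * 3 * 3 * 3 * 3 * power(3, 0)
= 3 * 3 * 3 * 3 * 3 * 3 * 1
= 729


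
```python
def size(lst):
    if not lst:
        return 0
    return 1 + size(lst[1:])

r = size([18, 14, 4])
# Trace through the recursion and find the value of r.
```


size([18, 14, 4])
= 1 + size([14, 4])
= 1 + 1 + size([4])
= 1 + 1 + 1 + size([])
= 1 + 1 + 1 + 0
= 3


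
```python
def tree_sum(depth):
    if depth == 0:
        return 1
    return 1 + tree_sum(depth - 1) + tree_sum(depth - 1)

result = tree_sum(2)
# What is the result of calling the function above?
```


tree_sum(2)
= 1 + tree_sum(1) + tree_sum(1)
= 1 + 2 * tree_sum(1)
tree_sum(k) = 2^(k+1) - 1
tree_sum(0) = 1
tree_sum(1) = 3
tree_sum(2) = 7
tree_sum(2) = 2^3 - 1 = 7


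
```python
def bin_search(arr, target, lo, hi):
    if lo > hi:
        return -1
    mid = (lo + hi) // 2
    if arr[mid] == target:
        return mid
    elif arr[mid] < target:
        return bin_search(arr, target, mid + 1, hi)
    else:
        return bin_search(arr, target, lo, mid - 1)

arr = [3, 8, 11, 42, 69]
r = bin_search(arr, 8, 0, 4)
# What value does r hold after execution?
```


bin_search(arr, 8, 0, 4)
lo=0, hi=4, mid=2, arr[mid]=11
11 > 8, search left half
lo=0, hi=1, mid=0, arr[mid]=3
3 < 8, search right half
lo=1, hi=1, mid=1, arr[mid]=8
arr[1] == 8, found at index 1
= 1


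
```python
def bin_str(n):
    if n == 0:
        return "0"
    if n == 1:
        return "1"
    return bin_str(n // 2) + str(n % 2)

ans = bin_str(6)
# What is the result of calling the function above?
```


bin_str(6)
= bin_str(3) + "0"
= bin_str(1) + "1" + "0"
= "1" + "1" + "0"
= "110"


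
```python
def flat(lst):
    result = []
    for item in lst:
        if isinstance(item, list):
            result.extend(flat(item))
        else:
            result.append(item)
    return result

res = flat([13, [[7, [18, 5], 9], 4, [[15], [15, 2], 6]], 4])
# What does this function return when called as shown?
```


flat([13, [[7, [18, 5], 9], 4, [[15], [15, 2], 6]], 4])
Processing each element:
  13 is not a list -> append 13
  [[7, [18, 5], 9], 4, [[15], [15, 2], 6]] is a list -> flat recursively -> [7, 18, 5, 9, 4, 15, 15, 2, 6]
  4 is not a list -> append 4
= [13, 7, 18, 5, 9, 4, 15, 15, 2, 6, 4]


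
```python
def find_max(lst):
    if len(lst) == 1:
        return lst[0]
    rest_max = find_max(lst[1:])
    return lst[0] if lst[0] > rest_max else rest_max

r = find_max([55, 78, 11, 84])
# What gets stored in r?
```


find_max([55, 78, 11, 84])
= compare 55 with find_max([78, 11, 84])
= compare 78 with find_max([11, 84])
= compare 11 with find_max([84])
Base: find_max([84]) = 84
compare 11 with 84: max = 84
compare 78 with 84: max = 84
compare 55 with 84: max = 84
= 84


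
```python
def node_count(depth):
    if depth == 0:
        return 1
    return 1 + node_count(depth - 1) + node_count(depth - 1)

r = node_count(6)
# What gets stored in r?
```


node_count(6)
= 1 + node_count(5) + node_count(5)
= 1 + 2 * node_count(5)
node_count(k) = 2^(k+1) - 1
node_count(0) = 1
node_count(1) = 3
node_count(2) = 7
node_count(3) = 15
node_count(4) = 31
node_count(6) = 2^7 - 1 = 127


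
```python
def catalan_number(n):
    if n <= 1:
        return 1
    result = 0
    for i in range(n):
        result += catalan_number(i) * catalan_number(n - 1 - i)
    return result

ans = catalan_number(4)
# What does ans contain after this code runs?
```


catalan_number(4)
= sum of catalan_number(i) * catalan_number(4-1-i) for i in 0..3
First compute sub-values bottom-up:
  catalan_number(0) = 1, catalan_number(1) = 1
  catalan_number(2) = 1*1 + 1*1 = 2
  catalan_number(3) = 1*2 + 1*1 + 2*1 = 5
Now catalan_number(4):
  catalan_number(0)*catalan_number(3) = 1*5 = 5
  catalan_number(1)*catalan_number(2) = 1*2 = 2
  catalan_number(2)*catalan_number(1) = 2*1 = 2
  catalan_number(3)*catalan_number(0) = 5*1 = 5
= 5 + 2 + 2 + 5
= 14


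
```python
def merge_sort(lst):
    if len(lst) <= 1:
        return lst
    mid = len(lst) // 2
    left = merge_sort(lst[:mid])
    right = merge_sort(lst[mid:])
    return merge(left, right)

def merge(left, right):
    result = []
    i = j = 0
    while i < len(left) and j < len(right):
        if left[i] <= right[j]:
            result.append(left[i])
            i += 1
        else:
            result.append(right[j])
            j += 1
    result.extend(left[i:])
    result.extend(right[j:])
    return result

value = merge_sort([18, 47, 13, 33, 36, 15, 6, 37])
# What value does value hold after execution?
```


merge_sort([18, 47, 13, 33, 36, 15, 6, 37])
Split into [18, 47, 13, 33] and [36, 15, 6, 37]
Left sorted: [13, 18, 33, 47]
Right sorted: [6, 15, 36, 37]
Merge [13, 18, 33, 47] and [6, 15, 36, 37]
= [6, 13, 15, 18, 33, 36, 37, 47]


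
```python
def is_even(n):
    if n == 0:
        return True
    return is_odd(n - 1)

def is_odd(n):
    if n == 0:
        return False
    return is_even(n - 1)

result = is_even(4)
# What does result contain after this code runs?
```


is_even(4)
= is_odd(3)
= is_even(2)
= is_odd(1)
= is_even(0)
n == 0: return True
= True


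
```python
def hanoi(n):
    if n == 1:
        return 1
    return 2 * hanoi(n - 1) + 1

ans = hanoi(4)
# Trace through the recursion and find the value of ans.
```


hanoi(4)
= 2 * hanoi(3) + 1
= 2 * (2 * hanoi(2) + 1) + 1
= 2 * (2 * (2 * hanoi(1) + 1) + 1) + 1
Now compute bottom-up:
hanoi(1) = 1
hanoi(2) = 2 * 1 + 1 = 3
hanoi(3) = 2 * 3 + 1 = 7
hanoi(4) = 2 * 7 + 1 = 15
= 15


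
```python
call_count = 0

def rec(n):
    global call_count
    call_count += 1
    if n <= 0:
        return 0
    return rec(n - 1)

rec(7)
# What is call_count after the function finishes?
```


rec(7) calls rec(6) calls ... calls rec(0)
Total calls: 7 + 1 (for base case) = 8


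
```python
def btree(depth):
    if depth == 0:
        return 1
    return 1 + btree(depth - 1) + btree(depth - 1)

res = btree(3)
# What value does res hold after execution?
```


btree(3)
= 1 + btree(2) + btree(2)
= 1 + 2 * btree(2)
btree(k) = 2^(k+1) - 1
btree(0) = 1
btree(1) = 3
btree(2) = 7
btree(3) = 15
btree(3) = 2^4 - 1 = 15


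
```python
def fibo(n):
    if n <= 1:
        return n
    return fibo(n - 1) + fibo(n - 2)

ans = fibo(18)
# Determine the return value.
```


fibo(18)
= fibo(17) + fibo(16)
= (fibo(16) + fibo(15)) + fibo(16)
Computing bottom-up: fibo(0)=0, fibo(1)=1, fibo(2)=1, fibo(3)=2, fibo(4)=3, fibo(5)=5, fibo(6)=8, fibo(7)=13, fibo(8)=21, fibo(9)=34, fibo(10)=55, fibo(11)=89, fibo(12)=144, fibo(13)=233, fibo(14)=377, fibo(15)=610, fibo(16)=987, fibo(17)=1597, fibo(18)=2584
= 2584


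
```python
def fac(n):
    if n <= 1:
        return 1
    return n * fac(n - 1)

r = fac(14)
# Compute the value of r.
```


fac(14)
= 14 * fac(13)
= 14 * 13 * fac(12)
= 14 * 13 * 12 * fac(11)
= 14 * 13 * 12 * 11 * fac(10)
= 14 * 13 * 12 * 11 * 10 * fac(9)
= 14 * 13 * 12 * 11 * 10 * 9 * fac(8)
= 14 * 13 * 12 * 11 * 10 * 9 * 8 * fac(7)
= 14 * 13 * 12 * 11 * 10 * 9 * 8 * 7 * fac(6)
= 14 * 13 * 12 * 11 * 10 * 9 * 8 * 7 * 6 * fac(5)
= 14 * 13 * 12 * 11 * 10 * 9 * 8 * 7 * 6 * 5 * fac(4)
= 14 * 13 * 12 * 11 * 10 * 9 * 8 * 7 * 6 * 5 * 4 * fac(3)
= 14 * 13 * 12 * 11 * 10 * 9 * 8 * 7 * 6 * 5 * 4 * 3 * fac(2)
= 14 * 13 * 12 * 11 * 10 * 9 * 8 * 7 * 6 * 5 * 4 * 3 * 2 * fac(1)
= 14 * 13 * 12 * 11 * 10 * 9 * 8 * 7 * 6 * 5 * 4 * 3 * 2 * 1
= 87178291200


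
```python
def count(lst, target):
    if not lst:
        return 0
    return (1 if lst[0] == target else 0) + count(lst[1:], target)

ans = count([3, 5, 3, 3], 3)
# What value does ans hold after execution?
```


count([3, 5, 3, 3], 3)
lst[0]=3 == 3: 1 + count([5, 3, 3], 3)
lst[0]=5 != 3: 0 + count([3, 3], 3)
lst[0]=3 == 3: 1 + count([3], 3)
lst[0]=3 == 3: 1 + count([], 3)
= 3


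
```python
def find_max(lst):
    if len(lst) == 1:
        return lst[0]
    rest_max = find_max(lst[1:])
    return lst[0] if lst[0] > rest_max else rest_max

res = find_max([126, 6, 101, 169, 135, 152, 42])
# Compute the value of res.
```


find_max([126, 6, 101, 169, 135, 152, 42])
= compare 126 with find_max([6, 101, 169, 135, 152, 42])
= compare 6 with find_max([101, 169, 135, 152, 42])
= compare 101 with find_max([169, 135, 152, 42])
= compare 169 with find_max([135, 152, 42])
= compare 135 with find_max([152, 42])
= compare 152 with find_max([42])
Base: find_max([42]) = 42
compare 152 with 42: max = 152
compare 135 with 152: max = 152
compare 169 with 152: max = 169
compare 101 with 169: max = 169
compare 6 with 169: max = 169
compare 126 with 169: max = 169
= 169


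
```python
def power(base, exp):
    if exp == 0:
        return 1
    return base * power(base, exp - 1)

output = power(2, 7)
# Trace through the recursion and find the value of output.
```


power(2, 7)
= 2 * power(2, 6)
= 2 * 2 * power(2, 5)
= 2 * 2 * 2 * power(2, 4)
= 2 * 2 * 2 * 2 * power(2, 3)
= 2 * 2 * 2 * 2 * 2 * power(2, 2)
= 2 * 2 * 2 * 2 * 2 * 2 * power(2, 1)
= 2 * 2 * 2 * 2 * 2 * 2 * 2 * power(2, 0)
= 2 * 2 * 2 * 2 * 2 * 2 * 2 * 1
= 128


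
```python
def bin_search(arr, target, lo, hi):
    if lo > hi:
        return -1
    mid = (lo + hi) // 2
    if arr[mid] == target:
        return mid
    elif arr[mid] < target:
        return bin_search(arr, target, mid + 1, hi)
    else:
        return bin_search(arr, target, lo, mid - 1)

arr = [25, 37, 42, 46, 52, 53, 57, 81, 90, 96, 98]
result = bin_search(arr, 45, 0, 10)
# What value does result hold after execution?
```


bin_search(arr, 45, 0, 10)
lo=0, hi=10, mid=5, arr[mid]=53
53 > 45, search left half
lo=0, hi=4, mid=2, arr[mid]=42
42 < 45, search right half
lo=3, hi=4, mid=3, arr[mid]=46
46 > 45, search left half
lo > hi, target not found, return -1
= -1


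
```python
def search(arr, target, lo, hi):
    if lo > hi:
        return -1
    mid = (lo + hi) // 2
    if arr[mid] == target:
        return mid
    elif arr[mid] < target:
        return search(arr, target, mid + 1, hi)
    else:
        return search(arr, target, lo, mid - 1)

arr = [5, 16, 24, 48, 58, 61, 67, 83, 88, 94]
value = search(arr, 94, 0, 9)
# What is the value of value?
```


search(arr, 94, 0, 9)
lo=0, hi=9, mid=4, arr[mid]=58
58 < 94, search right half
lo=5, hi=9, mid=7, arr[mid]=83
83 < 94, search right half
lo=8, hi=9, mid=8, arr[mid]=88
88 < 94, search right half
lo=9, hi=9, mid=9, arr[mid]=94
arr[9] == 94, found at index 9
= 9


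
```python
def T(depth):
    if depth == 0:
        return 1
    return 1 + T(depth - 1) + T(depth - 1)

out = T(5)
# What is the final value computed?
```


T(5)
= 1 + T(4) + T(4)
= 1 + 2 * T(4)
T(k) = 2^(k+1) - 1
T(0) = 1
T(1) = 3
T(2) = 7
T(3) = 15
T(4) = 31
T(5) = 2^6 - 1 = 63


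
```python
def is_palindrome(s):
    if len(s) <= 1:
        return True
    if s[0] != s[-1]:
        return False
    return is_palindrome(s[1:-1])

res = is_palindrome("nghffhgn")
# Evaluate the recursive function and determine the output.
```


is_palindrome("nghffhgn")
"nghffhgn": s[0]='n' == s[-1]='n' -> is_palindrome("ghffhg")
"ghffhg": s[0]='g' == s[-1]='g' -> is_palindrome("hffh")
"hffh": s[0]='h' == s[-1]='h' -> is_palindrome("ff")
"ff": s[0]='f' == s[-1]='f' -> is_palindrome("")
"": len <= 1 -> True
= True


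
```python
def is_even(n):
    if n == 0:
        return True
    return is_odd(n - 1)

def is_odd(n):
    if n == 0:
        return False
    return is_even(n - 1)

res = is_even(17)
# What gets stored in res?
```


is_even(17)
= is_odd(16)
= is_even(15)
= is_odd(14)
= is_even(13)
= is_odd(12)
= is_even(11)
= is_odd(10)
= is_even(9)
= is_odd(8)
= is_even(7)
= is_odd(6)
= is_even(5)
= is_odd(4)
= is_even(3)
= is_odd(2)
= is_even(1)
= is_odd(0)
n == 0: return False
= False


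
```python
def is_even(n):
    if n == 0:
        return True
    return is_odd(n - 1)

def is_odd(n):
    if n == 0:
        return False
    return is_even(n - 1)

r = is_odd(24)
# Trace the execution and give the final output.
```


is_odd(24)
= is_even(23)
= is_odd(22)
= is_even(21)
= is_odd(20)
= is_even(19)
= is_odd(18)
= is_even(17)
= is_odd(16)
= is_even(15)
= is_odd(14)
= is_even(13)
= is_odd(12)
= is_even(11)
= is_odd(10)
= is_even(9)
= is_odd(8)
= is_even(7)
= is_odd(6)
= is_even(5)
= is_odd(4)
= is_even(3)
= is_odd(2)
= is_even(1)
= is_odd(0)
n == 0: return False
= False


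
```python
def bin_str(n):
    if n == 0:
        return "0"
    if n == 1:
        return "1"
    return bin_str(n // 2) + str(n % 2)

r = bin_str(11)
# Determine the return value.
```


bin_str(11)
= bin_str(5) + "1"
= bin_str(2) + "1" + "1"
= bin_str(1) + "0" + "1" + "1"
= "1" + "0" + "1" + "1"
= "1011"


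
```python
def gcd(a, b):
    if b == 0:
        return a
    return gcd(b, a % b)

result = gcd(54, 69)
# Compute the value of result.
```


gcd(54, 69)
= gcd(69, 54 % 69) = gcd(69, 54)
= gcd(54, 69 % 54) = gcd(54, 15)
= gcd(15, 54 % 15) = gcd(15, 9)
= gcd(9, 15 % 9) = gcd(9, 6)
= gcd(6, 9 % 6) = gcd(6, 3)
= gcd(3, 6 % 3) = gcd(3, 0)
b == 0, return a = 3


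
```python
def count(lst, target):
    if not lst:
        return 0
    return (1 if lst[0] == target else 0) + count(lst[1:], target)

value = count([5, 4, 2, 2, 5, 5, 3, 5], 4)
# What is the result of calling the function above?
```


count([5, 4, 2, 2, 5, 5, 3, 5], 4)
lst[0]=5 != 4: 0 + count([4, 2, 2, 5, 5, 3, 5], 4)
lst[0]=4 == 4: 1 + count([2, 2, 5, 5, 3, 5], 4)
lst[0]=2 != 4: 0 + count([2, 5, 5, 3, 5], 4)
lst[0]=2 != 4: 0 + count([5, 5, 3, 5], 4)
lst[0]=5 != 4: 0 + count([5, 3, 5], 4)
lst[0]=5 != 4: 0 + count([3, 5], 4)
lst[0]=3 != 4: 0 + count([5], 4)
lst[0]=5 != 4: 0 + count([], 4)
= 1


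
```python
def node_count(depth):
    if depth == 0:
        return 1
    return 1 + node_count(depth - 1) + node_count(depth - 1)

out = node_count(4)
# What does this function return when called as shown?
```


node_count(4)
= 1 + node_count(3) + node_count(3)
= 1 + 2 * node_count(3)
node_count(k) = 2^(k+1) - 1
node_count(0) = 1
node_count(1) = 3
node_count(2) = 7
node_count(3) = 15
node_count(4) = 31
node_count(4) = 2^5 - 1 = 31


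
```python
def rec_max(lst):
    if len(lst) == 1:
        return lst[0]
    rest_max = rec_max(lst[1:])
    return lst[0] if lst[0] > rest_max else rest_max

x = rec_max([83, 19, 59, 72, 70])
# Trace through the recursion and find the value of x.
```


rec_max([83, 19, 59, 72, 70])
= compare 83 with rec_max([19, 59, 72, 70])
= compare 19 with rec_max([59, 72, 70])
= compare 59 with rec_max([72, 70])
= compare 72 with rec_max([70])
Base: rec_max([70]) = 70
compare 72 with 70: max = 72
compare 59 with 72: max = 72
compare 19 with 72: max = 72
compare 83 with 72: max = 83
= 83


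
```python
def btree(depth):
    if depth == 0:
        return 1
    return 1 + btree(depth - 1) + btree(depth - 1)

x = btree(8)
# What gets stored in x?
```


btree(8)
= 1 + btree(7) + btree(7)
= 1 + 2 * btree(7)
btree(k) = 2^(k+1) - 1
btree(0) = 1
btree(1) = 3
btree(2) = 7
btree(3) = 15
btree(4) = 31
btree(8) = 2^9 - 1 = 511


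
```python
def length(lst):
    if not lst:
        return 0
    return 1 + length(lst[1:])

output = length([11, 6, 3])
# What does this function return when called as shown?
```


length([11, 6, 3])
= 1 + length([6, 3])
= 1 + 1 + length([3])
= 1 + 1 + 1 + length([])
= 1 + 1 + 1 + 0
= 3


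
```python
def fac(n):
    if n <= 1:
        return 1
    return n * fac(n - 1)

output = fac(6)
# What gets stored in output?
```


fac(6)
= 6 * fac(5)
= 6 * 5 * fac(4)
= 6 * 5 * 4 * fac(3)
= 6 * 5 * 4 * 3 * fac(2)
= 6 * 5 * 4 * 3 * 2 * fac(1)
= 6 * 5 * 4 * 3 * 2 * 1
= 720


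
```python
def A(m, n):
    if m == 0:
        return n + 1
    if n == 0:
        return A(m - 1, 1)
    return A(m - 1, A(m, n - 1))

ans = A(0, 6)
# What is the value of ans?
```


A(0, 6)
m == 0: return 6 + 1 = 7
= 7


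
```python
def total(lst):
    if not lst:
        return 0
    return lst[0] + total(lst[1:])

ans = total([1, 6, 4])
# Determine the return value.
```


total([1, 6, 4])
= 1 + total([6, 4])
= 1 + 6 + total([4])
= 1 + 6 + 4 + total([])
= 1 + 6 + 4 + 0
= 11


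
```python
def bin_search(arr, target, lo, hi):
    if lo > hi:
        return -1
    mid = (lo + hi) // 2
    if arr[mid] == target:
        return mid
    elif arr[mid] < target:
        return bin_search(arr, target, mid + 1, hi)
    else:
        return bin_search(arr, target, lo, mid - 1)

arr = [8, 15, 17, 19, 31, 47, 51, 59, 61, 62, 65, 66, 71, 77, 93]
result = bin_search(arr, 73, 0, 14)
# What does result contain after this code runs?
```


bin_search(arr, 73, 0, 14)
lo=0, hi=14, mid=7, arr[mid]=59
59 < 73, search right half
lo=8, hi=14, mid=11, arr[mid]=66
66 < 73, search right half
lo=12, hi=14, mid=13, arr[mid]=77
77 > 73, search left half
lo=12, hi=12, mid=12, arr[mid]=71
71 < 73, search right half
lo > hi, target not found, return -1
= -1


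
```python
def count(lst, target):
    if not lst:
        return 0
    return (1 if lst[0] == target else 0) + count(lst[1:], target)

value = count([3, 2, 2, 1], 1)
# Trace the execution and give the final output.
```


count([3, 2, 2, 1], 1)
lst[0]=3 != 1: 0 + count([2, 2, 1], 1)
lst[0]=2 != 1: 0 + count([2, 1], 1)
lst[0]=2 != 1: 0 + count([1], 1)
lst[0]=1 == 1: 1 + count([], 1)
= 1


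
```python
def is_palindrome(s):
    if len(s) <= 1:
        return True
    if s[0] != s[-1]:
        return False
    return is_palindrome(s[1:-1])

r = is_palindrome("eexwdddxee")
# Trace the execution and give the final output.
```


is_palindrome("eexwdddxee")
"eexwdddxee": s[0]='e' == s[-1]='e' -> is_palindrome("exwdddxe")
"exwdddxe": s[0]='e' == s[-1]='e' -> is_palindrome("xwdddx")
"xwdddx": s[0]='x' == s[-1]='x' -> is_palindrome("wddd")
"wddd": s[0]='w' != s[-1]='d' -> False
= False


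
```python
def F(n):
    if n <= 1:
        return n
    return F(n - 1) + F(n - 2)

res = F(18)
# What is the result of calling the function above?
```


F(18)
= F(17) + F(16)
= (F(16) + F(15)) + F(16)
Computing bottom-up: F(0)=0, F(1)=1, F(2)=1, F(3)=2, F(4)=3, F(5)=5, F(6)=8, F(7)=13, F(8)=21, F(9)=34, F(10)=55, F(11)=89, F(12)=144, F(13)=233, F(14)=377, F(15)=610, F(16)=987, F(17)=1597, F(18)=2584
= 2584


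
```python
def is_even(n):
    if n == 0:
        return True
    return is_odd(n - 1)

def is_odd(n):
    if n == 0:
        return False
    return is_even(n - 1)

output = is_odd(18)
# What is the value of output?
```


is_odd(18)
= is_even(17)
= is_odd(16)
= is_even(15)
= is_odd(14)
= is_even(13)
= is_odd(12)
= is_even(11)
= is_odd(10)
= is_even(9)
= is_odd(8)
= is_even(7)
= is_odd(6)
= is_even(5)
= is_odd(4)
= is_even(3)
= is_odd(2)
= is_even(1)
= is_odd(0)
n == 0: return False
= False


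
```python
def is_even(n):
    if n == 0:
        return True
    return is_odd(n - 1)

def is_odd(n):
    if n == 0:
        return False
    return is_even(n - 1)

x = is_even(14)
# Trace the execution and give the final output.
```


is_even(14)
= is_odd(13)
= is_even(12)
= is_odd(11)
= is_even(10)
= is_odd(9)
= is_even(8)
= is_odd(7)
= is_even(6)
= is_odd(5)
= is_even(4)
= is_odd(3)
= is_even(2)
= is_odd(1)
= is_even(0)
n == 0: return True
= True
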